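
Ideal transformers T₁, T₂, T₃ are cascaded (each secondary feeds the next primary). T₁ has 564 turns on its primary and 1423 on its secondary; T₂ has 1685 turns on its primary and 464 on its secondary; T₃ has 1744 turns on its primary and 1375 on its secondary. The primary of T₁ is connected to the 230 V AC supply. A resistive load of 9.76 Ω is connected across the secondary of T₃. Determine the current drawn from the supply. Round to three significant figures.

I_supply ≈ 7.07 A

After T₁: V = 230.00 × 1423/564 = 580.30 V.
After T₂: V = 580.30 × 464/1685 = 159.80 V.
After T₃: V = 159.80 × 1375/1744 = 125.99 V.
I_load = 125.99/9.76 = 12.909 A, so P_out = 125.99 × 12.909 = 1626.3 W.
All ideal ⇒ P_in = P_out, so I_supply = 1626.3/230 = 7.07 A.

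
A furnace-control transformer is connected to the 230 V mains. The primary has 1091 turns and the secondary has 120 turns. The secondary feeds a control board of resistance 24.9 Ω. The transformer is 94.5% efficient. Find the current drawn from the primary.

I_p ≈ 0.118 A

V_s = 230 × 120/1091 = 25.298 V.
I_s = V_s/R = 25.298/24.9 = 1.0160 A.
P_out = V_s I_s = 25.298 × 1.0160 = 25.702 W.
P_in = P_out/η = 25.702/0.945 = 27.198 W.
I_p = P_in/V_p = 27.198/230 = 0.118 A.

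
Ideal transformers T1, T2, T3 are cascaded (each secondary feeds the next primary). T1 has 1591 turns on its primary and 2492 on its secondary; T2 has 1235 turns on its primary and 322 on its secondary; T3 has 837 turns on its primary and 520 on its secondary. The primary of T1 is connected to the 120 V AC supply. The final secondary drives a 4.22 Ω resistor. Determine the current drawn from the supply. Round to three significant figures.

I_supply ≈ 1.83 A

After T1: V = 120.00 × 2492/1591 = 187.96 V.
After T2: V = 187.96 × 322/1235 = 49.006 V.
After T3: V = 49.006 × 520/837 = 30.446 V.
I_load = 30.446/4.22 = 7.2146 A, so P_out = 30.446 × 7.2146 = 219.65 W.
All ideal ⇒ P_in = P_out, so I_supply = 219.65/120 = 1.83 A.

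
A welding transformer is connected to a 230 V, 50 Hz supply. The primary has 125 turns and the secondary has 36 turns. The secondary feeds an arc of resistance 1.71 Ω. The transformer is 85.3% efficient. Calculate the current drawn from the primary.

I_p ≈ 13.1 A

V_s = 230 × 36/125 = 66.240 V.
I_s = V_s/R = 66.240/1.71 = 38.737 A.
P_out = V_s I_s = 66.240 × 38.737 = 2565.9 W.
P_in = P_out/η = 2565.9/0.853 = 3008.1 W.
I_p = P_in/V_p = 3008.1/230 = 13.1 A.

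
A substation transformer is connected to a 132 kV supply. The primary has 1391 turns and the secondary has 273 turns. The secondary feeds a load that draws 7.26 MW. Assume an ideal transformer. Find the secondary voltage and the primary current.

V_s ≈ 25900 V, I_p ≈ 55.0 A

V_s = V_p × N_s/N_p = 132000 × 273/1391 = 25907 V.
I_s = P/V_s = 7.26×10^6/25907 = 280.24 A.
I_p = I_s × N_s/N_p = 280.24 × 273/1391 = 55.0 A.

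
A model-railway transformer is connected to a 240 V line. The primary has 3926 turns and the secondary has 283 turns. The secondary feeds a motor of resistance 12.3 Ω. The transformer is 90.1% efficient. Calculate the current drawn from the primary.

V_s = 240 × 283/3926 = 17.300 V.
I_s = V_s/R = 17.300/12.3 = 1.4065 A.
P_out = V_s I_s = 17.300 × 1.4065 = 24.333 W.
P_in = P_out/η = 24.333/0.901 = 27.006 W.
I_p = P_in/V_p = 27.006/240 = 0.113 A.

I_p ≈ 0.113 A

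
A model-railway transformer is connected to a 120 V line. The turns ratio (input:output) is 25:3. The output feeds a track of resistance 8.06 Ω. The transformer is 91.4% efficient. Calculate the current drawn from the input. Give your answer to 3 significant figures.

V_out = 120 × 3/25 = 14.400 V.
I_out = V_out/R = 14.400/8.06 = 1.7866 A.
P_out = V_out I_out = 14.400 × 1.7866 = 25.727 W.
P_in = P_out/η = 25.727/0.914 = 28.148 W.
I_in = P_in/V_in = 28.148/120 = 0.235 A.

I_in ≈ 0.235 A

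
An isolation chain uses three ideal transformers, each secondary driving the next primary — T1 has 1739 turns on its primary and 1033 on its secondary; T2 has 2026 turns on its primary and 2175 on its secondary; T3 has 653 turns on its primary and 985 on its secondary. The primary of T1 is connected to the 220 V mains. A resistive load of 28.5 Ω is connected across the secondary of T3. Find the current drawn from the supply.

I_supply ≈ 7.14 A

After T1: V = 220.00 × 1033/1739 = 130.68 V.
After T2: V = 130.68 × 2175/2026 = 140.30 V.
After T3: V = 140.30 × 985/653 = 211.62 V.
I_load = 211.62/28.5 = 7.4254 A, so P_out = 211.62 × 7.4254 = 1571.4 W.
All ideal ⇒ P_in = P_out, so I_supply = 1571.4/220 = 7.14 A.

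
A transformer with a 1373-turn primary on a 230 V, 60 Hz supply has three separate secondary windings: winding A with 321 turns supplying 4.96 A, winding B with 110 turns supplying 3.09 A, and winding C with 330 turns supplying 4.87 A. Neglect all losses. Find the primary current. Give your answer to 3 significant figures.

V_A = 230 × 321/1373 = 53.773 V; V_B = 230 × 110/1373 = 18.427 V; V_C = 230 × 330/1373 = 55.280 V.
P_out = V_A I_A + V_B I_B + V_C I_C = 53.773×4.96 + 18.427×3.09 + 55.280×4.87 = 266.71 + 56.939 + 269.22 = 592.87 W.
Ideal ⇒ P_in = P_out, so I_p = P_out/V_p = 592.87/230 = 2.58 A.

I_p ≈ 2.58 A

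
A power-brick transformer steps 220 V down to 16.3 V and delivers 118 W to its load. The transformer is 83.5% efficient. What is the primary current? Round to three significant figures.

I_p ≈ 0.642 A

P_in = P_out/η = 118/0.835 = 141.32 W.
I_p = P_in/V_p = 141.32/220 = 0.642 A.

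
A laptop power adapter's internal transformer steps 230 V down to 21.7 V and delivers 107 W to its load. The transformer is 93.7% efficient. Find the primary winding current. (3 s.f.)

I_p ≈ 0.496 A

P_in = P_out/η = 107/0.937 = 114.19 W.
I_p = P_in/V_p = 114.19/230 = 0.496 A.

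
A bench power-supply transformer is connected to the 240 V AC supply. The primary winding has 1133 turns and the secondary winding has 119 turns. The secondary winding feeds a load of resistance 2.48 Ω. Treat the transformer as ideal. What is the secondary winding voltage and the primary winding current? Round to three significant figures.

V_s = V_p × N_s/N_p = 240 × 119/1133 = 25.207 V.
I_s = V_s/R = 25.207/2.48 = 10.164 A.
I_p = I_s × N_s/N_p = 10.164 × 119/1133 = 1.07 A.

V_s ≈ 25.2 V, I_p ≈ 1.07 A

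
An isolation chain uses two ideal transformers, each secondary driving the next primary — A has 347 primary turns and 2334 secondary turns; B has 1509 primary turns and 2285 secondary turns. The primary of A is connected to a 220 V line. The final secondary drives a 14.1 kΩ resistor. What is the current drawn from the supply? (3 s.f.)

After A: V = 220.00 × 2334/347 = 1479.8 V.
After B: V = 1479.8 × 2285/1509 = 2240.7 V.
I_load = 2240.7/14100 = 0.15892 A, so P_out = 2240.7 × 0.15892 = 356.09 W.
All ideal ⇒ P_in = P_out, so I_supply = 356.09/220 = 1.62 A.

I_supply ≈ 1.62 A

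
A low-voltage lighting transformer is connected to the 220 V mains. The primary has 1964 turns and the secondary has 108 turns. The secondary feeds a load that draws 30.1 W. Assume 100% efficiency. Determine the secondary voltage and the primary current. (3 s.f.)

V_s = V_p × N_s/N_p = 220 × 108/1964 = 12.098 V.
I_s = P/V_s = 30.1/12.098 = 2.4881 A.
I_p = I_s × N_s/N_p = 2.4881 × 108/1964 = 0.137 A.

V_s ≈ 12.1 V, I_p ≈ 0.137 A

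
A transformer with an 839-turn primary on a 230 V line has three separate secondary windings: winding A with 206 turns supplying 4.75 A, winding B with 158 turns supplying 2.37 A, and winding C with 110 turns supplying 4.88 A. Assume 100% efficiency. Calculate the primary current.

V_A = 230 × 206/839 = 56.472 V; V_B = 230 × 158/839 = 43.313 V; V_C = 230 × 110/839 = 30.155 V.
P_out = V_A I_A + V_B I_B + V_C I_C = 56.472×4.75 + 43.313×2.37 + 30.155×4.88 = 268.24 + 102.65 + 147.16 = 518.05 W.
Ideal ⇒ P_in = P_out, so I_p = P_out/V_p = 518.05/230 = 2.25 A.

I_p ≈ 2.25 A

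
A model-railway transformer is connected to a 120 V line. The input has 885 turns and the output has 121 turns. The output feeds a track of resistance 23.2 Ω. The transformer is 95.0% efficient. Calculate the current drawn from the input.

I_in ≈ 0.102 A

V_out = 120 × 121/885 = 16.407 V.
I_out = V_out/R = 16.407/23.2 = 0.70719 A.
P_out = V_out I_out = 16.407 × 0.70719 = 11.603 W.
P_in = P_out/η = 11.603/0.950 = 12.213 W.
I_in = P_in/V_in = 12.213/120 = 0.102 A.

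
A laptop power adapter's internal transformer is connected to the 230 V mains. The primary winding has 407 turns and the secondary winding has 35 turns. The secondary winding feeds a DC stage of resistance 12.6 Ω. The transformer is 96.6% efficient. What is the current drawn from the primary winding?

I_p ≈ 0.140 A

V_s = 230 × 35/407 = 19.779 V.
I_s = V_s/R = 19.779/12.6 = 1.5698 A.
P_out = V_s I_s = 19.779 × 1.5698 = 31.048 W.
P_in = P_out/η = 31.048/0.966 = 32.141 W.
I_p = P_in/V_p = 32.141/230 = 0.140 A.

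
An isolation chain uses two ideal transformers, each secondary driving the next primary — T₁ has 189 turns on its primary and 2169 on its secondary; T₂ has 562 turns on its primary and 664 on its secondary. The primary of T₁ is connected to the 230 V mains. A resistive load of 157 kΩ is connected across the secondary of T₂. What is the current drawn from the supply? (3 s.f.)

I_supply ≈ 0.269 A

Secondary of T₁: V = 230.00 × 2169/189 = 2639.5 V.
Secondary of T₂: V = 2639.5 × 664/562 = 3118.6 V.
I_load = 3118.6/157000 = 0.019864 A, so P_out = 3118.6 × 0.019864 = 61.946 W.
All ideal ⇒ P_in = P_out, so I_supply = 61.946/230 = 0.269 A.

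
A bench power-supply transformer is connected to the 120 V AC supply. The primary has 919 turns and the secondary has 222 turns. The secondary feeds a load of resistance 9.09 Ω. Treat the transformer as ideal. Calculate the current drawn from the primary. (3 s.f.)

I_p ≈ 0.770 A

V_s = V_p × N_s/N_p = 120 × 222/919 = 28.988 V.
I_s = V_s/R = 28.988/9.09 = 3.1890 A.
For an ideal transformer I_p N_p = I_s N_s, so I_p = 3.1890 × 222/919 = 0.770 A.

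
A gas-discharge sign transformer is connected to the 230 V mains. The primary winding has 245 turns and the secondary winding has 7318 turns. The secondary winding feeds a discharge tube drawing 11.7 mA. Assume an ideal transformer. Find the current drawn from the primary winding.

For an ideal transformer I_p N_p = I_s N_s, so I_p = 0.0117 × 7318/245 = 0.349 A.

I_p ≈ 0.349 A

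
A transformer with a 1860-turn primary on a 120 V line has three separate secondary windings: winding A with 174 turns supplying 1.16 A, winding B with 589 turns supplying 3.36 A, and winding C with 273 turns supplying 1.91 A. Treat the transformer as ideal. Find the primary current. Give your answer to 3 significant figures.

V_A = 120 × 174/1860 = 11.226 V; V_B = 120 × 589/1860 = 38.000 V; V_C = 120 × 273/1860 = 17.613 V.
P_out = V_A I_A + V_B I_B + V_C I_C = 11.226×1.16 + 38.000×3.36 + 17.613×1.91 = 13.022 + 127.68 + 33.641 = 174.34 W.
Ideal ⇒ P_in = P_out, so I_p = P_out/V_p = 174.34/120 = 1.45 A.

I_p ≈ 1.45 A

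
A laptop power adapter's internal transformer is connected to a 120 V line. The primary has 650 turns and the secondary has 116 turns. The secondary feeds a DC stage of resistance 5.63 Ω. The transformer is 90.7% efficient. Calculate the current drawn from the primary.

V_s = 120 × 116/650 = 21.415 V.
I_s = V_s/R = 21.415/5.63 = 3.8038 A.
P_out = V_s I_s = 21.415 × 3.8038 = 81.460 W.
P_in = P_out/η = 81.460/0.907 = 89.812 W.
I_p = P_in/V_p = 89.812/120 = 0.748 A.

I_p ≈ 0.748 A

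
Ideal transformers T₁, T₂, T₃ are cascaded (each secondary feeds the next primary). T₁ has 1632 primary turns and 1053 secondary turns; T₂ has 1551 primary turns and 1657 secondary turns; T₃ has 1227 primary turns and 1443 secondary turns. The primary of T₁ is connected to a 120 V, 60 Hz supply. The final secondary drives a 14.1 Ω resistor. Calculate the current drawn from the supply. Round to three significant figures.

After T₁: V = 120.00 × 1053/1632 = 77.426 V.
After T₂: V = 77.426 × 1657/1551 = 82.718 V.
After T₃: V = 82.718 × 1443/1227 = 97.280 V.
I_load = 97.280/14.1 = 6.8993 A, so P_out = 97.280 × 6.8993 = 671.16 W.
All ideal ⇒ P_in = P_out, so I_supply = 671.16/120 = 5.59 A.

I_supply ≈ 5.59 A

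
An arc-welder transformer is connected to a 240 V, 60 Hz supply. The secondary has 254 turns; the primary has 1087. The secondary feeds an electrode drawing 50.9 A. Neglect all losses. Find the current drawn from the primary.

I_p ≈ 11.9 A

For an ideal transformer I_p N_p = I_s N_s, so I_p = 50.9 × 254/1087 = 11.9 A.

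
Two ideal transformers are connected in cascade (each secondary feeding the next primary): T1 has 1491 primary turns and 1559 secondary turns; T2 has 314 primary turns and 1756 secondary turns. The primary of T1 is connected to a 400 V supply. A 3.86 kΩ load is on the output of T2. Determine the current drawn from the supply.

After T1: V = 400.00 × 1559/1491 = 418.24 V.
After T2: V = 418.24 × 1756/314 = 2339.0 V.
I_load = 2339.0/3860 = 0.60595 A, so P_out = 2339.0 × 0.60595 = 1417.3 W.
All ideal ⇒ P_in = P_out, so I_supply = 1417.3/400 = 3.54 A.

I_supply ≈ 3.54 A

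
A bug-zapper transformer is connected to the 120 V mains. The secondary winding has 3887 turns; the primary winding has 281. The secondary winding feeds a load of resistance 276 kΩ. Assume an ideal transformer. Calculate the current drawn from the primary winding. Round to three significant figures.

I_p ≈ 0.0832 A

V_s = V_p × N_s/N_p = 120 × 3887/281 = 1659.9 V.
I_s = V_s/R = 1659.9/276000 = 0.0060142 A.
For an ideal transformer I_p N_p = I_s N_s, so I_p = 0.0060142 × 3887/281 = 0.0832 A.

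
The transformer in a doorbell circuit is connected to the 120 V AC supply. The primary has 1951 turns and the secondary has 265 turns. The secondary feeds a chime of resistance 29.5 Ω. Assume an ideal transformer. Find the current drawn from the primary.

I_p ≈ 0.0750 A

V_s = V_p × N_s/N_p = 120 × 265/1951 = 16.299 V.
I_s = V_s/R = 16.299/29.5 = 0.55252 A.
For an ideal transformer I_p N_p = I_s N_s, so I_p = 0.55252 × 265/1951 = 0.0750 A.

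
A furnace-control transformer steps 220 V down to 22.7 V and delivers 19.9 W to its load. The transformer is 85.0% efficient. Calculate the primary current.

I_p ≈ 0.106 A

P_in = P_out/η = 19.9/0.850 = 23.412 W.
I_p = P_in/V_p = 23.412/220 = 0.106 A.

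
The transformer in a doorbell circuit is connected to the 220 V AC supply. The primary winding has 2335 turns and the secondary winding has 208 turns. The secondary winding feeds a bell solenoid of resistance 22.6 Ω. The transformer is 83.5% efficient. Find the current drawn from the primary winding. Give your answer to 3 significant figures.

I_p ≈ 0.0925 A

V_s = 220 × 208/2335 = 19.597 V.
I_s = V_s/R = 19.597/22.6 = 0.86714 A.
P_out = V_s I_s = 19.597 × 0.86714 = 16.994 W.
P_in = P_out/η = 16.994/0.835 = 20.352 W.
I_p = P_in/V_p = 20.352/220 = 0.0925 A.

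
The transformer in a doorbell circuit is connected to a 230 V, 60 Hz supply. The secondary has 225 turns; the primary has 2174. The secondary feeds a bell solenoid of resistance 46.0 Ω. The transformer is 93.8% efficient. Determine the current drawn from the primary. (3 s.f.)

I_p ≈ 0.0571 A

V_s = 230 × 225/2174 = 23.804 V.
I_s = V_s/R = 23.804/46.0 = 0.51748 A.
P_out = V_s I_s = 23.804 × 0.51748 = 12.318 W.
P_in = P_out/η = 12.318/0.938 = 13.132 W.
I_p = P_in/V_p = 13.132/230 = 0.0571 A.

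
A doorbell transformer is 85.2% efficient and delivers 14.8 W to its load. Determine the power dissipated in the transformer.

P_loss ≈ 2.57 W

P_in = P_out/η = 14.8/0.852 = 17.3709 W.
P_loss = P_in − P_out = 17.3709 − 14.8 = 2.57 W.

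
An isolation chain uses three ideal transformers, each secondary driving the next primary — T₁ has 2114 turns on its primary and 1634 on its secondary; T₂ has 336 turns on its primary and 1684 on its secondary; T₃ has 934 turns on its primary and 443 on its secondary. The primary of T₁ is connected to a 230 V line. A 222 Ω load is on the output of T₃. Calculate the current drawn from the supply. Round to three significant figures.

Secondary of T₁: V = 230.00 × 1634/2114 = 177.78 V.
Secondary of T₂: V = 177.78 × 1684/336 = 891.00 V.
Secondary of T₃: V = 891.00 × 443/934 = 422.60 V.
I_load = 422.60/222 = 1.9036 A, so P_out = 422.60 × 1.9036 = 804.48 W.
All ideal ⇒ P_in = P_out, so I_supply = 804.48/230 = 3.50 A.

I_supply ≈ 3.50 A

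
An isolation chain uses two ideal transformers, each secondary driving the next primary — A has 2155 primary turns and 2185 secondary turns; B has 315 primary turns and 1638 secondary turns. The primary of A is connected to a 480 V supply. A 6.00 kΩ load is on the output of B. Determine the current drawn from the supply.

I_supply ≈ 2.22 A

Secondary of A: V = 480.00 × 2185/2155 = 486.68 V.
Secondary of B: V = 486.68 × 1638/315 = 2530.7 V.
I_load = 2530.7/6000 = 0.42179 A, so P_out = 2530.7 × 0.42179 = 1067.4 W.
All ideal ⇒ P_in = P_out, so I_supply = 1067.4/480 = 2.22 A.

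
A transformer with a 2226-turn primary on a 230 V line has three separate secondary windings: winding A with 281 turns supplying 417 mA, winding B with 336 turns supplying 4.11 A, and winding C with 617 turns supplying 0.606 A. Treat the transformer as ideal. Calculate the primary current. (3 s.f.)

V_A = 230 × 281/2226 = 29.034 V; V_B = 230 × 336/2226 = 34.717 V; V_C = 230 × 617/2226 = 63.751 V.
P_out = V_A I_A + V_B I_B + V_C I_C = 29.034×0.417 + 34.717×4.11 + 63.751×0.606 = 12.107 + 142.69 + 38.633 = 193.43 W.
Ideal ⇒ P_in = P_out, so I_p = P_out/V_p = 193.43/230 = 0.841 A.

I_p ≈ 0.841 A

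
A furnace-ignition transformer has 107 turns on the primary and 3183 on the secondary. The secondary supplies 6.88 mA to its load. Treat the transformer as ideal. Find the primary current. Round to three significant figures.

I_p ≈ 0.205 A

For an ideal transformer I_p/I_s = N_s/N_p, so I_p = 0.00688 × 3183/107 = 0.205 A.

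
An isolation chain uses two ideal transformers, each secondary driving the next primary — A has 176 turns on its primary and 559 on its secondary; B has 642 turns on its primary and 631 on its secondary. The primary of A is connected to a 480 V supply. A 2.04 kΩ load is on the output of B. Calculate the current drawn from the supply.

After A: V = 480.00 × 559/176 = 1524.5 V.
After B: V = 1524.5 × 631/642 = 1498.4 V.
I_load = 1498.4/2040 = 0.73452 A, so P_out = 1498.4 × 0.73452 = 1100.6 W.
All ideal ⇒ P_in = P_out, so I_supply = 1100.6/480 = 2.29 A.

I_supply ≈ 2.29 A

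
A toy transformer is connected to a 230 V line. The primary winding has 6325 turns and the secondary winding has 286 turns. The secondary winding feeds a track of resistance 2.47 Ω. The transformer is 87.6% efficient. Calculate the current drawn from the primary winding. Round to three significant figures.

I_p ≈ 0.217 A

V_s = 230 × 286/6325 = 10.400 V.
I_s = V_s/R = 10.400/2.47 = 4.2105 A.
P_out = V_s I_s = 10.400 × 4.2105 = 43.789 W.
P_in = P_out/η = 43.789/0.876 = 49.988 W.
I_p = P_in/V_p = 49.988/230 = 0.217 A.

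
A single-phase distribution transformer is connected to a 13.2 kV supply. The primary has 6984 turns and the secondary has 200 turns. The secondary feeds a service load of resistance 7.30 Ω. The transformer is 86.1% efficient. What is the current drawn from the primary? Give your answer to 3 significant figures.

I_p ≈ 1.72 A

V_s = 13200 × 200/6984 = 378.01 V.
I_s = V_s/R = 378.01/7.30 = 51.782 A.
P_out = V_s I_s = 378.01 × 51.782 = 19574 W.
P_in = P_out/η = 19574/0.861 = 22734 W.
I_p = P_in/V_p = 22734/13200 = 1.72 A.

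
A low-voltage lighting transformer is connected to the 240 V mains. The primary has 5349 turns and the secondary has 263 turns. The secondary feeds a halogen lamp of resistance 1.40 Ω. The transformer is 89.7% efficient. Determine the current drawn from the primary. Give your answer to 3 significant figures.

I_p ≈ 0.462 A

V_s = 240 × 263/5349 = 11.800 V.
I_s = V_s/R = 11.800/1.40 = 8.4288 A.
P_out = V_s I_s = 11.800 × 8.4288 = 99.463 W.
P_in = P_out/η = 99.463/0.897 = 110.88 W.
I_p = P_in/V_p = 110.88/240 = 0.462 A.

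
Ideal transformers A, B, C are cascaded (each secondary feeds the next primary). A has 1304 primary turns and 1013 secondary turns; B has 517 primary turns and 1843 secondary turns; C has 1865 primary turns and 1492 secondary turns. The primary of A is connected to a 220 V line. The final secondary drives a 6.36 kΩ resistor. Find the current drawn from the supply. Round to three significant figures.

Secondary of A: V = 220.00 × 1013/1304 = 170.90 V.
Secondary of B: V = 170.90 × 1843/517 = 609.24 V.
Secondary of C: V = 609.24 × 1492/1865 = 487.39 V.
I_load = 487.39/6360 = 0.076634 A, so P_out = 487.39 × 0.076634 = 37.351 W.
All ideal ⇒ P_in = P_out, so I_supply = 37.351/220 = 0.170 A.

I_supply ≈ 0.170 A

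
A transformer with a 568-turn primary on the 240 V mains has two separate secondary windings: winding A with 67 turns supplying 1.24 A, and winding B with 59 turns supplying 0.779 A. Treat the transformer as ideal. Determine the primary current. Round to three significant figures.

I_p ≈ 0.227 A

V_A = 240 × 67/568 = 28.310 V; V_B = 240 × 59/568 = 24.930 V.
P_out = V_A I_A + V_B I_B = 28.310×1.24 + 24.930×0.779 = 35.104 + 19.420 = 54.524 W.
Ideal ⇒ P_in = P_out, so I_p = P_out/V_p = 54.524/240 = 0.227 A.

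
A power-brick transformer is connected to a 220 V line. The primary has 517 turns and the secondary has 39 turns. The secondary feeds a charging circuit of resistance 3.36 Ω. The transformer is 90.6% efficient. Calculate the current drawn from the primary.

I_p ≈ 0.411 A

V_s = 220 × 39/517 = 16.596 V.
I_s = V_s/R = 16.596/3.36 = 4.9392 A.
P_out = V_s I_s = 16.596 × 4.9392 = 81.970 W.
P_in = P_out/η = 81.970/0.906 = 90.474 W.
I_p = P_in/V_p = 90.474/220 = 0.411 A.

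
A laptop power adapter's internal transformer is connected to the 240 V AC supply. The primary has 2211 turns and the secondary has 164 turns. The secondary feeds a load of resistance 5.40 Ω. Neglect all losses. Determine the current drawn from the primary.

V_s = V_p × N_s/N_p = 240 × 164/2211 = 17.802 V.
I_s = V_s/R = 17.802/5.40 = 3.2966 A.
For an ideal transformer I_p N_p = I_s N_s, so I_p = 3.2966 × 164/2211 = 0.245 A.

I_p ≈ 0.245 A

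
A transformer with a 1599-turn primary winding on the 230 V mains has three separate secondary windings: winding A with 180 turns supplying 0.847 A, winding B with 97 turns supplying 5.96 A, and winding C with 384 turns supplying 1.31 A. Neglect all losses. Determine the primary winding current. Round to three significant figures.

V_A = 230 × 180/1599 = 25.891 V; V_B = 230 × 97/1599 = 13.952 V; V_C = 230 × 384/1599 = 55.235 V.
P_out = V_A I_A + V_B I_B + V_C I_C = 25.891×0.847 + 13.952×5.96 + 55.235×1.31 = 21.930 + 83.157 + 72.357 = 177.44 W.
Ideal ⇒ P_in = P_out, so I_p = P_out/V_p = 177.44/230 = 0.771 A.

I_p ≈ 0.771 A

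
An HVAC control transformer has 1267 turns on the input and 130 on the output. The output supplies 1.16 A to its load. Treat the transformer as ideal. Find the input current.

For an ideal transformer I_in/I_out = N_out/N_in, so I_in = 1.16 × 130/1267 = 0.119 A.

I_in ≈ 0.119 A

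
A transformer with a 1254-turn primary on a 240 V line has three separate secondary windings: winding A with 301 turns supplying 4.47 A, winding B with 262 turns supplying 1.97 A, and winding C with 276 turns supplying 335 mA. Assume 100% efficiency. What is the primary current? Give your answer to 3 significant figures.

I_p ≈ 1.56 A

V_A = 240 × 301/1254 = 57.608 V; V_B = 240 × 262/1254 = 50.144 V; V_C = 240 × 276/1254 = 52.823 V.
P_out = V_A I_A + V_B I_B + V_C I_C = 57.608×4.47 + 50.144×1.97 + 52.823×0.335 = 257.51 + 98.783 + 17.696 = 373.98 W.
Ideal ⇒ P_in = P_out, so I_p = P_out/V_p = 373.98/240 = 1.56 A.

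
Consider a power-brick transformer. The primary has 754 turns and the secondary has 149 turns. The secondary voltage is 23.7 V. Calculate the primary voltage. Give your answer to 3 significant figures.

V_p/V_s = N_p/N_s, so V_p = 23.7 × 754/149 = 120 V.

V_p ≈ 120 V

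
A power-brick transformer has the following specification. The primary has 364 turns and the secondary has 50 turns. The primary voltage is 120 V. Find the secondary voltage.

V_s/V_p = N_s/N_p, so V_s = 120 × 50/364 = 16.5 V.

V_s ≈ 16.5 V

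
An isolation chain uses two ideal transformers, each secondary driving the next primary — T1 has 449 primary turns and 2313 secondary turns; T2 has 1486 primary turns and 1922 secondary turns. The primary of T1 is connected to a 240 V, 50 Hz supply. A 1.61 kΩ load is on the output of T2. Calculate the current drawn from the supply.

Secondary of T1: V = 240.00 × 2313/449 = 1236.3 V.
Secondary of T2: V = 1236.3 × 1922/1486 = 1599.1 V.
I_load = 1599.1/1610 = 0.99323 A, so P_out = 1599.1 × 0.99323 = 1588.3 W.
All ideal ⇒ P_in = P_out, so I_supply = 1588.3/240 = 6.62 A.

I_supply ≈ 6.62 A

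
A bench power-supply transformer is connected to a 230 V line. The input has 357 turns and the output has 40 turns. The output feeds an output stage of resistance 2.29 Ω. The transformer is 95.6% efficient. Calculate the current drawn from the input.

V_out = 230 × 40/357 = 25.770 V.
I_out = V_out/R = 25.770/2.29 = 11.253 A.
P_out = V_out I_out = 25.770 × 11.253 = 290.00 W.
P_in = P_out/η = 290.00/0.956 = 303.35 W.
I_in = P_in/V_in = 303.35/230 = 1.32 A.

I_in ≈ 1.32 A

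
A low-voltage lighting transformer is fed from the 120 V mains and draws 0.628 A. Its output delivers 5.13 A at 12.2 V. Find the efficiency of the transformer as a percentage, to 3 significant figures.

P_in = 120 × 0.628 = 75.3600 W.
P_out = 12.2 × 5.13 = 62.5860 W.
η = P_out/P_in = 62.5860/75.3600 = 0.830.

η ≈ 83.0%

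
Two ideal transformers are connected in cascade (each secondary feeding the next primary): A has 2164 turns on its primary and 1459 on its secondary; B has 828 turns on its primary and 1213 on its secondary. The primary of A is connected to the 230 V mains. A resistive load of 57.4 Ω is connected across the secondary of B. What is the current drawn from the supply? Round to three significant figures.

I_supply ≈ 3.91 A

After A: V = 230.00 × 1459/2164 = 155.07 V.
After B: V = 155.07 × 1213/828 = 227.17 V.
I_load = 227.17/57.4 = 3.9577 A, so P_out = 227.17 × 3.9577 = 899.09 W.
All ideal ⇒ P_in = P_out, so I_supply = 899.09/230 = 3.91 A.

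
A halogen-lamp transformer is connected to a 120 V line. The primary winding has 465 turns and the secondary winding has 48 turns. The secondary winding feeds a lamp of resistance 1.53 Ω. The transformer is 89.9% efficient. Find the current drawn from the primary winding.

I_p ≈ 0.930 A

V_s = 120 × 48/465 = 12.387 V.
I_s = V_s/R = 12.387/1.53 = 8.0961 A.
P_out = V_s I_s = 12.387 × 8.0961 = 100.29 W.
P_in = P_out/η = 100.29/0.899 = 111.55 W.
I_p = P_in/V_p = 111.55/120 = 0.930 A.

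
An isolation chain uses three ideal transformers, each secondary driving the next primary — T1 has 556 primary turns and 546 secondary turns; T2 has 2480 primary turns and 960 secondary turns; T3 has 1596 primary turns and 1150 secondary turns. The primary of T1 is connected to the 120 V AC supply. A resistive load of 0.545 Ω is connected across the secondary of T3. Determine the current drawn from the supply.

After T1: V = 120.00 × 546/556 = 117.84 V.
After T2: V = 117.84 × 960/2480 = 45.616 V.
After T3: V = 45.616 × 1150/1596 = 32.869 V.
I_load = 32.869/0.545 = 60.310 A, so P_out = 32.869 × 60.310 = 1982.3 W.
All ideal ⇒ P_in = P_out, so I_supply = 1982.3/120 = 16.5 A.

I_supply ≈ 16.5 A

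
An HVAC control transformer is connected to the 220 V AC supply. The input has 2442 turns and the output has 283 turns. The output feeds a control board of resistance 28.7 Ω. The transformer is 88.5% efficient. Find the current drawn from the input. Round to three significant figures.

V_out = 220 × 283/2442 = 25.495 V.
I_out = V_out/R = 25.495/28.7 = 0.88834 A.
P_out = V_out I_out = 25.495 × 0.88834 = 22.649 W.
P_in = P_out/η = 22.649/0.885 = 25.592 W.
I_in = P_in/V_in = 25.592/220 = 0.116 A.

I_in ≈ 0.116 A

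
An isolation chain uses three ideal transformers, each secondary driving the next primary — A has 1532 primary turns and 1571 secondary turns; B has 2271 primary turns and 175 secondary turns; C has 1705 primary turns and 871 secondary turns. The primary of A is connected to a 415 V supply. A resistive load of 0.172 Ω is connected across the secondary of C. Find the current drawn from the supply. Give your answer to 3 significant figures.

I_supply ≈ 3.93 A

Secondary of A: V = 415.00 × 1571/1532 = 425.56 V.
Secondary of B: V = 425.56 × 175/2271 = 32.793 V.
Secondary of C: V = 32.793 × 871/1705 = 16.753 V.
I_load = 16.753/0.172 = 97.398 A, so P_out = 16.753 × 97.398 = 1631.7 W.
All ideal ⇒ P_in = P_out, so I_supply = 1631.7/415 = 3.93 A.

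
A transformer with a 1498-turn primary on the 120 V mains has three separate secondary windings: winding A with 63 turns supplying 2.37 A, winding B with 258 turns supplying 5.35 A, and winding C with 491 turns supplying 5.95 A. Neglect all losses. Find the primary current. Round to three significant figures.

V_A = 120 × 63/1498 = 5.0467 V; V_B = 120 × 258/1498 = 20.668 V; V_C = 120 × 491/1498 = 39.332 V.
P_out = V_A I_A + V_B I_B + V_C I_C = 5.0467×2.37 + 20.668×5.35 + 39.332×5.95 = 11.961 + 110.57 + 234.03 = 356.56 W.
Ideal ⇒ P_in = P_out, so I_p = P_out/V_p = 356.56/120 = 2.97 A.

I_p ≈ 2.97 A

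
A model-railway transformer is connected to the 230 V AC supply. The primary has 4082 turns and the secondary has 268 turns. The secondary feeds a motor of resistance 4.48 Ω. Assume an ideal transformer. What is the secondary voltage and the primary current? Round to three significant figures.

V_s = V_p × N_s/N_p = 230 × 268/4082 = 15.100 V.
I_s = V_s/R = 15.100/4.48 = 3.3706 A.
I_p = I_s × N_s/N_p = 3.3706 × 268/4082 = 0.221 A.

V_s ≈ 15.1 V, I_p ≈ 0.221 A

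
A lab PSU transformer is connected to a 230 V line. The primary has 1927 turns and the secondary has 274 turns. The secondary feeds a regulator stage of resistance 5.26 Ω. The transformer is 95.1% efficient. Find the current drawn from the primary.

I_p ≈ 0.930 A

V_s = 230 × 274/1927 = 32.704 V.
I_s = V_s/R = 32.704/5.26 = 6.2174 A.
P_out = V_s I_s = 32.704 × 6.2174 = 203.33 W.
P_in = P_out/η = 203.33/0.951 = 213.81 W.
I_p = P_in/V_p = 213.81/230 = 0.930 A.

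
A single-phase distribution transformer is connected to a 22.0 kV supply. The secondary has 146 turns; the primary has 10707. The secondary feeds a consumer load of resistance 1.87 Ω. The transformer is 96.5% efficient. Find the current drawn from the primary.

V_s = 22000 × 146/10707 = 299.99 V.
I_s = V_s/R = 299.99/1.87 = 160.42 A.
P_out = V_s I_s = 299.99 × 160.42 = 48125 W.
P_in = P_out/η = 48125/0.965 = 49871 W.
I_p = P_in/V_p = 49871/22000 = 2.27 A.

I_p ≈ 2.27 A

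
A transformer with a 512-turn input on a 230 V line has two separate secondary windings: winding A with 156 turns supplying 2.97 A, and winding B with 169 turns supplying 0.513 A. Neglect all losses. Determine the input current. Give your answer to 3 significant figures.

V_A = 230 × 156/512 = 70.078 V; V_B = 230 × 169/512 = 75.918 V.
P_out = V_A I_A + V_B I_B = 70.078×2.97 + 75.918×0.513 = 208.13 + 38.946 = 247.08 W.
Ideal ⇒ P_in = P_out, so I_in = P_out/V_in = 247.08/230 = 1.07 A.

I_in ≈ 1.07 A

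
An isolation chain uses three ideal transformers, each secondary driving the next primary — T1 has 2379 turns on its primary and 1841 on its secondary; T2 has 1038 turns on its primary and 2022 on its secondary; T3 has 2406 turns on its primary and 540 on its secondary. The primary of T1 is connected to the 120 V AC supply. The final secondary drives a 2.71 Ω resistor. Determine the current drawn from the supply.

I_supply ≈ 5.07 A

After T1: V = 120.00 × 1841/2379 = 92.863 V.
After T2: V = 92.863 × 2022/1038 = 180.89 V.
After T3: V = 180.89 × 540/2406 = 40.600 V.
I_load = 40.600/2.71 = 14.981 A, so P_out = 40.600 × 14.981 = 608.24 W.
All ideal ⇒ P_in = P_out, so I_supply = 608.24/120 = 5.07 A.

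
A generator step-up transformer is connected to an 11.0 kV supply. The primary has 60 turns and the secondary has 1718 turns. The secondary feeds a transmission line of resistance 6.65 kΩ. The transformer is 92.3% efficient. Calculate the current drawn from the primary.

V_s = 11000 × 1718/60 = 314970 V.
I_s = V_s/R = 314970/6650 = 47.363 A.
P_out = V_s I_s = 314970 × 47.363 = 1.4918×10^7 W.
P_in = P_out/η = 1.4918×10^7/0.923 = 1.6162×10^7 W.
I_p = P_in/V_p = 1.6162×10^7/11000 = 1470 A.

I_p ≈ 1470 A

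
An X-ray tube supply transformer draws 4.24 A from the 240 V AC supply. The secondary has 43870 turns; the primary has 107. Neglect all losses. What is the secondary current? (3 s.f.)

I_s ≈ 0.0103 A

I_s/I_p = N_p/N_s, so I_s = 4.24 × 107/43870 = 0.0103 A.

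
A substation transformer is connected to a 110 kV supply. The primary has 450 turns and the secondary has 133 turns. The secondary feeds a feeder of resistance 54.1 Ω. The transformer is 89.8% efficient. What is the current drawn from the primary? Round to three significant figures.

V_s = 110000 × 133/450 = 32511 V.
I_s = V_s/R = 32511/54.1 = 600.94 A.
P_out = V_s I_s = 32511 × 600.94 = 1.9537×10^7 W.
P_in = P_out/η = 1.9537×10^7/0.898 = 2.1757×10^7 W.
I_p = P_in/V_p = 2.1757×10^7/110000 = 198 A.

I_p ≈ 198 A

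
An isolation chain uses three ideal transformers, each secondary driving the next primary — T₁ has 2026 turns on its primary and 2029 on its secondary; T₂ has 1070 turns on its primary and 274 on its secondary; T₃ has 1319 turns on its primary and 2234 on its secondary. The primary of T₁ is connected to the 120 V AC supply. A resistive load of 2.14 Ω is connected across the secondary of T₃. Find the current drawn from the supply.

I_supply ≈ 10.6 A

Secondary of T₁: V = 120.00 × 2029/2026 = 120.18 V.
Secondary of T₂: V = 120.18 × 274/1070 = 30.774 V.
Secondary of T₃: V = 30.774 × 2234/1319 = 52.123 V.
I_load = 52.123/2.14 = 24.357 A, so P_out = 52.123 × 24.357 = 1269.5 W.
All ideal ⇒ P_in = P_out, so I_supply = 1269.5/120 = 10.6 A.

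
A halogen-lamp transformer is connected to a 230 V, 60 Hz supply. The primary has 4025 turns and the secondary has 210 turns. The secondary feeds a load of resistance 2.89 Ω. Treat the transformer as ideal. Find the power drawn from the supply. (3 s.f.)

P ≈ 49.8 W

V_s = V_p × N_s/N_p = 230 × 210/4025 = 12.000 V.
I_s = V_s/R = 12.000/2.89 = 4.1522 A.
I_p = I_s × N_s/N_p = 4.1522 × 210/4025 = 0.21664 A.
P = V_p I_p = 230 × 0.21664 = 49.8 W.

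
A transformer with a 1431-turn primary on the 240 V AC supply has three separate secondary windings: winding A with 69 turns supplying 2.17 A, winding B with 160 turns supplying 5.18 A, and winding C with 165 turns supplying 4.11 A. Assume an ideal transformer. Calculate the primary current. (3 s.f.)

V_A = 240 × 69/1431 = 11.572 V; V_B = 240 × 160/1431 = 26.834 V; V_C = 240 × 165/1431 = 27.673 V.
P_out = V_A I_A + V_B I_B + V_C I_C = 11.572×2.17 + 26.834×5.18 + 27.673×4.11 = 25.112 + 139.00 + 113.74 = 277.85 W.
Ideal ⇒ P_in = P_out, so I_p = P_out/V_p = 277.85/240 = 1.16 A.

I_p ≈ 1.16 A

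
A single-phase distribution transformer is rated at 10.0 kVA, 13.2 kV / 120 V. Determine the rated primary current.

I_p = S/V_p = 10000/13200 = 0.758 A.

I_p ≈ 0.758 A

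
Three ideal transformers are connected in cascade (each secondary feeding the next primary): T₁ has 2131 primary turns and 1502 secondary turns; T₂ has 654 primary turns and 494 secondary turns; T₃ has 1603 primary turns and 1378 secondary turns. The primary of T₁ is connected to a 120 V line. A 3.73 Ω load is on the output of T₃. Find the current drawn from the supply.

Secondary of T₁: V = 120.00 × 1502/2131 = 84.580 V.
Secondary of T₂: V = 84.580 × 494/654 = 63.888 V.
Secondary of T₃: V = 63.888 × 1378/1603 = 54.920 V.
I_load = 54.920/3.73 = 14.724 A, so P_out = 54.920 × 14.724 = 808.64 W.
All ideal ⇒ P_in = P_out, so I_supply = 808.64/120 = 6.74 A.

I_supply ≈ 6.74 A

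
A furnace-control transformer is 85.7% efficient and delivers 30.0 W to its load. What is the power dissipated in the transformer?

P_in = P_out/η = 30.0/0.857 = 35.0058 W.
P_loss = P_in − P_out = 35.0058 − 30.0 = 5.01 W.

P_loss ≈ 5.01 W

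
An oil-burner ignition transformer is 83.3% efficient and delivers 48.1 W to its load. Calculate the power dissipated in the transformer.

P_loss ≈ 9.64 W

P_in = P_out/η = 48.1/0.833 = 57.7431 W.
P_loss = P_in − P_out = 57.7431 − 48.1 = 9.64 W.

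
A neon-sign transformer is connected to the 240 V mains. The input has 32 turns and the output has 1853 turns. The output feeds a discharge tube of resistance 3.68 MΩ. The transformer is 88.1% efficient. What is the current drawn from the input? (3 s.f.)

V_out = 240 × 1853/32 = 13898 V.
I_out = V_out/R = 13898/(3.68×10^6) = 0.0037765 A.
P_out = V_out I_out = 13898 × 0.0037765 = 52.484 W.
P_in = P_out/η = 52.484/0.881 = 59.573 W.
I_in = P_in/V_in = 59.573/240 = 0.248 A.

I_in ≈ 0.248 A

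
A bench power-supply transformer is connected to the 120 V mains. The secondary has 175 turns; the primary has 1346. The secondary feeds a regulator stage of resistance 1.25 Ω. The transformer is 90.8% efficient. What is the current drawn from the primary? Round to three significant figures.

I_p ≈ 1.79 A

V_s = 120 × 175/1346 = 15.602 V.
I_s = V_s/R = 15.602/1.25 = 12.481 A.
P_out = V_s I_s = 15.602 × 12.481 = 194.73 W.
P_in = P_out/η = 194.73/0.908 = 214.46 W.
I_p = P_in/V_p = 214.46/120 = 1.79 A.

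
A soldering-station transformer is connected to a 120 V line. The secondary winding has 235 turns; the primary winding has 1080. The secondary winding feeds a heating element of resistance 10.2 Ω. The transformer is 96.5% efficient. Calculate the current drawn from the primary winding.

V_s = 120 × 235/1080 = 26.111 V.
I_s = V_s/R = 26.111/10.2 = 2.5599 A.
P_out = V_s I_s = 26.111 × 2.5599 = 66.842 W.
P_in = P_out/η = 66.842/0.965 = 69.266 W.
I_p = P_in/V_p = 69.266/120 = 0.577 A.

I_p ≈ 0.577 A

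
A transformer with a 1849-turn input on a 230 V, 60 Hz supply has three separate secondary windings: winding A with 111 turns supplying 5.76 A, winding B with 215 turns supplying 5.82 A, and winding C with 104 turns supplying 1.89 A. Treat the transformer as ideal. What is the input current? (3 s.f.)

V_A = 230 × 111/1849 = 13.807 V; V_B = 230 × 215/1849 = 26.744 V; V_C = 230 × 104/1849 = 12.937 V.
P_out = V_A I_A + V_B I_B + V_C I_C = 13.807×5.76 + 26.744×5.82 + 12.937×1.89 = 79.531 + 155.65 + 24.450 = 259.63 W.
Ideal ⇒ P_in = P_out, so I_in = P_out/V_in = 259.63/230 = 1.13 A.

I_in ≈ 1.13 A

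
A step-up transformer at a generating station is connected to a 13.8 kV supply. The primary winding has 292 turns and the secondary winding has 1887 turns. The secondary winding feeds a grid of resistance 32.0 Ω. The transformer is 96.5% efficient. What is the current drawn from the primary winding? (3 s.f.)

I_p ≈ 18700 A

V_s = 13800 × 1887/292 = 89180 V.
I_s = V_s/R = 89180/32.0 = 2786.9 A.
P_out = V_s I_s = 89180 × 2786.9 = 2.4853×10^8 W.
P_in = P_out/η = 2.4853×10^8/0.965 = 2.5755×10^8 W.
I_p = P_in/V_p = 2.5755×10^8/13800 = 18700 A.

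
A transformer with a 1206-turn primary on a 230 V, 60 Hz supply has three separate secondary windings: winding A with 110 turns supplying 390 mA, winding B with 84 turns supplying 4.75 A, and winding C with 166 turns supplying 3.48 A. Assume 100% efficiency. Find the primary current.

V_A = 230 × 110/1206 = 20.978 V; V_B = 230 × 84/1206 = 16.020 V; V_C = 230 × 166/1206 = 31.658 V.
P_out = V_A I_A + V_B I_B + V_C I_C = 20.978×0.390 + 16.020×4.75 + 31.658×3.48 = 8.1816 + 76.095 + 110.17 = 194.45 W.
Ideal ⇒ P_in = P_out, so I_p = P_out/V_p = 194.45/230 = 0.845 A.

I_p ≈ 0.845 A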